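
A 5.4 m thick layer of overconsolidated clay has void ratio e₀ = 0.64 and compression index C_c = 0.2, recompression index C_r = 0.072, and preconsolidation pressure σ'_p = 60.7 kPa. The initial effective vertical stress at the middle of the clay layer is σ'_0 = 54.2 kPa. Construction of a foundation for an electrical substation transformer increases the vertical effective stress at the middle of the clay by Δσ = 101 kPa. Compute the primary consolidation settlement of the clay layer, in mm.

S_c ≈ 280 mm

Final effective stress: σ'_f = 54.2 + 101 = 155.2 kPa.
σ'_f = 155.2 > σ'_p = 60.7 kPa, so the stress path crosses the preconsolidation pressure — recompression up to σ'_p, then virgin compression beyond:
S_c = H/(1+e₀)·[C_r·log₁₀(σ'_p/σ'_0) + C_c·log₁₀(σ'_f/σ'_p)]
    = 5.4/1.64 × [0.072×log₁₀(60.7/54.2) + 0.2×log₁₀(155.2/60.7)]
    = 3.2927 × [0.0035416 + 0.081541] = 0.2802 m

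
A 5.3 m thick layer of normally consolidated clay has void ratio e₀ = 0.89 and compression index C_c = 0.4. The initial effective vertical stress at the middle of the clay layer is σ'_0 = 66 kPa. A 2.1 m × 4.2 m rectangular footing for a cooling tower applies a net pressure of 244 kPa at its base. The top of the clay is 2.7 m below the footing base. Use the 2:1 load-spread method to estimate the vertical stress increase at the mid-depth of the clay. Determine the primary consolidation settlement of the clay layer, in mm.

S_c ≈ 184 mm

Mid-depth of clay below the footing base: z = 2.7 + 5.3/2 = 5.35 m.
Stress increase at mid-clay by the 2:1 spreading method:
Δσ = qBL/((B+z)(L+z)) = 244×2.1×4.2/((2.1+5.35)(4.2+5.35)) = 30.248 kPa
Final effective stress: σ'_f = σ'_0 + Δσ = 66 + 30.248 = 96.248 kPa.
Normally consolidated clay, so the full stress increment lies on the virgin compression line:
S_c = C_c·H/(1+e₀)·log₁₀(σ'_f/σ'_0) = 0.4×5.3/(1+0.89)×log₁₀(96.248/66)
    = 1.1217 × 0.16385 = 0.1838 m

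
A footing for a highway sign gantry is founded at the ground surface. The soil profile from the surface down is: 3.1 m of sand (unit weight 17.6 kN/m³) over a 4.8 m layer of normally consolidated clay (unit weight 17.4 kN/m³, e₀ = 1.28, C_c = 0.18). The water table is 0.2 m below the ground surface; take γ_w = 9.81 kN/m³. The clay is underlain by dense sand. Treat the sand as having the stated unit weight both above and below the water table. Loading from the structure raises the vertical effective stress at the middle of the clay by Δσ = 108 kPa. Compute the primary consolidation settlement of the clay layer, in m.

S_c ≈ 0.203 m

Mid-depth of clay below the ground surface: z = 3.1 + 4.8/2 = 5.5 m.
Total vertical stress at mid-clay: σ_v = 17.6×3.1 + 17.4×2.4 = 96.32 kPa.
Pore pressure: u = 9.81×(5.5 − 0.2) = 51.993 kPa.
Initial effective stress: σ'_0 = σ_v − u = 96.32 − 51.993 = 44.327 kPa.
Final effective stress: σ'_f = σ'_0 + Δσ = 44.327 + 108 = 152.33 kPa.
Normally consolidated clay, so the full stress increment lies on the virgin compression line:
S_c = C_c·H/(1+e₀)·log₁₀(σ'_f/σ'_0) = 0.18×4.8/(1+1.28)×log₁₀(152.33/44.327)
    = 0.37895 × 0.53612 = 0.2032 m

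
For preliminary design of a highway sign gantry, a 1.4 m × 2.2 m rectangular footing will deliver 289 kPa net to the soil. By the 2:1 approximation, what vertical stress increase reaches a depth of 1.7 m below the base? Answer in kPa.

Δσ_z ≈ 73.6 kPa

By the 2:1 method the load spreads at 1 horizontal : 2 vertical, so at depth z the loaded area has grown by z in each plan dimension:
Δσ = qBL/((B+z)(L+z)) = 289×1.4×2.2/((1.4+1.7)(2.2+1.7)) = 73.624 kPa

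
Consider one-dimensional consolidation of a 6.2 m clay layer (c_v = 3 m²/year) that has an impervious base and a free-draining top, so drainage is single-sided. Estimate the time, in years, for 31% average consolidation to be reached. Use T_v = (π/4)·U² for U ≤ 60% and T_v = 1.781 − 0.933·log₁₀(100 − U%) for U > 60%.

Drainage path length: H_d = H = 6.2 m (single drainage).
U ≤ 60%: T_v = (π/4)·U² = (π/4)×0.31² = 0.075477.
t = T_v·H_d²/c_v = 0.075477×6.2²/3 = 0.9671 years.

t ≈ 0.967 years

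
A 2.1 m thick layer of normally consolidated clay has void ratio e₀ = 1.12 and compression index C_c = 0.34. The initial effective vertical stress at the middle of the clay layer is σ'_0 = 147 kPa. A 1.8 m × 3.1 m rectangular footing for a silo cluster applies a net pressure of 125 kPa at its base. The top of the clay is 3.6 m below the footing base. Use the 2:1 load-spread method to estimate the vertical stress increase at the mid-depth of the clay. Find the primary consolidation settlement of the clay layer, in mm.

S_c ≈ 13.3 mm

Mid-depth of clay below the footing base: z = 3.6 + 2.1/2 = 4.65 m.
Stress increase at mid-clay by the 2:1 spreading method:
Δσ = qBL/((B+z)(L+z)) = 125×1.8×3.1/((1.8+4.65)(3.1+4.65)) = 13.953 kPa
Final effective stress: σ'_f = σ'_0 + Δσ = 147 + 13.953 = 160.95 kPa.
Normally consolidated clay, so the full stress increment lies on the virgin compression line:
S_c = C_c·H/(1+e₀)·log₁₀(σ'_f/σ'_0) = 0.34×2.1/(1+1.12)×log₁₀(160.95/147)
    = 0.33679 × 0.039374 = 0.01326 m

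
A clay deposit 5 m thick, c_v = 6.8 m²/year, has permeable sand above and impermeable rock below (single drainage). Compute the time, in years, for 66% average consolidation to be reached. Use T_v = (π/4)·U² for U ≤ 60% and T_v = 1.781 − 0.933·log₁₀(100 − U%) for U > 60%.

t ≈ 1.29 years

Drainage path length: H_d = H = 5 m (single drainage).
U > 60%: T_v = 1.781 − 0.933·log₁₀(100 − 66) = 0.35213.
t = T_v·H_d²/c_v = 0.35213×5²/6.8 = 1.295 years.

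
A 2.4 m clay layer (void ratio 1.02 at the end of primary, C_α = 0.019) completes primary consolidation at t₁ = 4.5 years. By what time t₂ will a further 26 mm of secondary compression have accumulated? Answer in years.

t₂ ≈ 63.8 years

S_s = C_α·H/(1+e_p)·log₁₀(t₂/t₁) ⇒ log₁₀(t₂/t₁) = S_s·(1+e_p)/(C_α·H).
log₁₀(t₂/t₁) = 0.026 × (1+1.02) / (0.019×2.4) = 1.152
t₂ = t₁ × 10^1.152 = 4.5 × 14.18 = 63.82 years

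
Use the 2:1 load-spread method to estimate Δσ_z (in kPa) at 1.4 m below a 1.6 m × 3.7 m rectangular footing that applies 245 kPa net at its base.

By the 2:1 method the load spreads at 1 horizontal : 2 vertical, so at depth z the loaded area has grown by z in each plan dimension:
Δσ = qBL/((B+z)(L+z)) = 245×1.6×3.7/((1.6+1.4)(3.7+1.4)) = 94.797 kPa

Δσ_z ≈ 94.8 kPa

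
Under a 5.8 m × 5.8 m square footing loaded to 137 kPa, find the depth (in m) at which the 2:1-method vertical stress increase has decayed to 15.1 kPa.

z ≈ 11.7 m

2:1 spreading — at depth z the loaded area has grown by z in each plan dimension:
qB²/(B+z)² = Δσ_z ⇒ z = B(√(q/Δσ_z) − 1) = 5.8×(√(137/15.1) − 1) = 11.67 m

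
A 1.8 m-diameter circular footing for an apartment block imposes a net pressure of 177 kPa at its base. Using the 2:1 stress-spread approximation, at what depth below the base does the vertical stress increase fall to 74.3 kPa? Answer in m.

2:1 spreading — at depth z the loaded area has grown by z in each plan dimension:
qD²/(D+z)² = Δσ_z ⇒ z = D(√(q/Δσ_z) − 1) = 1.8×(√(177/74.3) − 1) = 0.9782 m

z ≈ 0.978 m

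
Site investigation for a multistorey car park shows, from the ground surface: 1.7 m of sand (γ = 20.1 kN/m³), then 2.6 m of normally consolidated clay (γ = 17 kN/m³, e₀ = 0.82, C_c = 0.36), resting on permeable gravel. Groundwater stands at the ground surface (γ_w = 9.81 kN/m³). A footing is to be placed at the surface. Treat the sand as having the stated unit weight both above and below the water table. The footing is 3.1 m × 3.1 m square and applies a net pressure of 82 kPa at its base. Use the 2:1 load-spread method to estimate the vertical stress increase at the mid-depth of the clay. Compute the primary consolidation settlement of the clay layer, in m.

S_c ≈ 0.13 m

Mid-depth of clay below the ground surface: z = 1.7 + 2.6/2 = 3 m.
Total vertical stress at mid-clay: σ_v = 20.1×1.7 + 17×1.3 = 56.27 kPa.
Pore pressure: u = 9.81×(3 − 0) = 29.43 kPa.
Initial effective stress: σ'_0 = σ_v − u = 56.27 − 29.43 = 26.84 kPa.
Stress increase at mid-clay by the 2:1 spreading method:
Δσ = qBL/((B+z)(L+z)) = 82×3.1×3.1/((3.1+3)(3.1+3)) = 21.178 kPa
Final effective stress: σ'_f = σ'_0 + Δσ = 26.84 + 21.178 = 48.018 kPa.
Normally consolidated clay, so the full stress increment lies on the virgin compression line:
S_c = C_c·H/(1+e₀)·log₁₀(σ'_f/σ'_0) = 0.36×2.6/(1+0.82)×log₁₀(48.018/26.84)
    = 0.51429 × 0.25262 = 0.1299 m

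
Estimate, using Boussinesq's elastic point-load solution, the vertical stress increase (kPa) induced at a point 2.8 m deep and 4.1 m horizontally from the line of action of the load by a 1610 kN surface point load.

Δσ_z ≈ 5.59 kPa

Boussinesq vertical stress below a point load on an elastic half-space:
Δσ_z = 3P/(2πz²) · [1 + (r/z)²]^(−5/2)
r/z = 4.1/2.8 = 1.4643; [1+(r/z)²]^(−5/2) = 0.057049.
Δσ_z = 3×1610/(2π×2.8²) × 0.057049 = 98.051 × 0.057049 = 5.594 kPa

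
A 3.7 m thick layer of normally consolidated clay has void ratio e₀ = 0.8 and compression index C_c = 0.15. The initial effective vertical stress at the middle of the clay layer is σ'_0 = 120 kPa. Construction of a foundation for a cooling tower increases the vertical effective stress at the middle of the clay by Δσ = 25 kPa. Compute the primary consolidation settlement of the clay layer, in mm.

S_c ≈ 25.3 mm

Final effective stress: σ'_f = σ'_0 + Δσ = 120 + 25 = 145 kPa.
Normally consolidated clay, so the full stress increment lies on the virgin compression line:
S_c = C_c·H/(1+e₀)·log₁₀(σ'_f/σ'_0) = 0.15×3.7/(1+0.8)×log₁₀(145/120)
    = 0.30833 × 0.082187 = 0.02534 m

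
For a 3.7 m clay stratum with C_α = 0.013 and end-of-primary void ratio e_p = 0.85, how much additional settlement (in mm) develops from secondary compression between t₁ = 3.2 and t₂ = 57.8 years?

S_s ≈ 32.7 mm

Secondary compression: S_s = C_α·H/(1+e_p)·log₁₀(t₂/t₁)
S_s = 0.013×3.7/(1+0.85)×log₁₀(57.8/3.2)
    = 0.026 × 1.257 = 0.03268 m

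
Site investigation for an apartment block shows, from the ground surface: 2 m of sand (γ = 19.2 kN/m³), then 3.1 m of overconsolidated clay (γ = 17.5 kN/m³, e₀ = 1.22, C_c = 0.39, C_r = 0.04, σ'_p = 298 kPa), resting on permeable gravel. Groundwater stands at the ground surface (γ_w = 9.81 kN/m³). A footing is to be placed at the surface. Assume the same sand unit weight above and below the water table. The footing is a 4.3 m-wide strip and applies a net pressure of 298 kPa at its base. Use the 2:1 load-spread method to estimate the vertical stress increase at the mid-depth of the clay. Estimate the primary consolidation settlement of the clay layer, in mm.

Mid-depth of clay below the ground surface: z = 2 + 3.1/2 = 3.55 m.
Total vertical stress at mid-clay: σ_v = 19.2×2 + 17.5×1.55 = 65.525 kPa.
Pore pressure: u = 9.81×(3.55 − 0) = 34.825 kPa.
Initial effective stress: σ'_0 = σ_v − u = 65.525 − 34.825 = 30.7 kPa.
Stress increase at mid-clay by the 2:1 spreading method:
Δσ = qB/(B+z) = 298×4.3/(4.3+3.55) = 163.24 kPa
Final effective stress: σ'_f = 30.7 + 163.24 = 193.94 kPa.
σ'_f = 193.94 ≤ σ'_p = 298 kPa, so the clay remains overconsolidated and only the recompression index applies:
S_c = C_r·H/(1+e₀)·log₁₀(σ'_f/σ'_0) = 0.04×3.1/2.22×log₁₀(193.94/30.7)
    = 0.055856 × 0.80053 = 0.04471 m

S_c ≈ 44.7 mm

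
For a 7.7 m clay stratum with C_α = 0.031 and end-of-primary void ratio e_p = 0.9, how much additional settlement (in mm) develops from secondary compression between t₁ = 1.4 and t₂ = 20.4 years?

S_s ≈ 146 mm

Secondary compression: S_s = C_α·H/(1+e_p)·log₁₀(t₂/t₁)
S_s = 0.031×7.7/(1+0.9)×log₁₀(20.4/1.4)
    = 0.1256 × 1.164 = 0.1462 m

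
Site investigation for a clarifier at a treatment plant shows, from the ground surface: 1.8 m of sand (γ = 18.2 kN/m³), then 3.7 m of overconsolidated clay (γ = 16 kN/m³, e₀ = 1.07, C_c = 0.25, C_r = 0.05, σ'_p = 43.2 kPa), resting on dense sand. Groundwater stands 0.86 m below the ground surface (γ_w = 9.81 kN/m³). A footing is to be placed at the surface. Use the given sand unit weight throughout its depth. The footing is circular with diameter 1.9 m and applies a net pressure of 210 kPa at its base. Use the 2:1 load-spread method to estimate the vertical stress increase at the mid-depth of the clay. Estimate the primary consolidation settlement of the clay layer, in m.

S_c ≈ 0.0706 m

Mid-depth of clay below the ground surface: z = 1.8 + 3.7/2 = 3.65 m.
Total vertical stress at mid-clay: σ_v = 18.2×1.8 + 16×1.85 = 62.36 kPa.
Pore pressure: u = 9.81×(3.65 − 0.86) = 27.37 kPa.
Initial effective stress: σ'_0 = σ_v − u = 62.36 − 27.37 = 34.99 kPa.
Stress increase at mid-clay by the 2:1 spreading method:
Δσ ≈ qD²/(D+z)² = 210×1.9²/(1.9+3.65)² = 24.612 kPa
Final effective stress: σ'_f = 34.99 + 24.612 = 59.602 kPa.
σ'_f = 59.602 > σ'_p = 43.2 kPa, so the stress path crosses the preconsolidation pressure — recompression up to σ'_p, then virgin compression beyond:
S_c = H/(1+e₀)·[C_r·log₁₀(σ'_p/σ'_0) + C_c·log₁₀(σ'_f/σ'_p)]
    = 3.7/2.07 × [0.05×log₁₀(43.2/34.99) + 0.25×log₁₀(59.602/43.2)]
    = 1.7874 × [0.004577 + 0.034944] = 0.07064 m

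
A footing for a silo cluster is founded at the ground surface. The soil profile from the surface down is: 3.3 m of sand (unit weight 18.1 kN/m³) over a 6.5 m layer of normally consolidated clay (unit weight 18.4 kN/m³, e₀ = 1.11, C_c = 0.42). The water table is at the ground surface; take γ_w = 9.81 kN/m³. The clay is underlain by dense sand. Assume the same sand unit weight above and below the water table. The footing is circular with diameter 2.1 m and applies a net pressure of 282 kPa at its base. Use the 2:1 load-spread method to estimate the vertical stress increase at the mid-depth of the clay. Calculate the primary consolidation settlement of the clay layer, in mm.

Mid-depth of clay below the ground surface: z = 3.3 + 6.5/2 = 6.55 m.
Total vertical stress at mid-clay: σ_v = 18.1×3.3 + 18.4×3.25 = 119.53 kPa.
Pore pressure: u = 9.81×(6.55 − 0) = 64.255 kPa.
Initial effective stress: σ'_0 = σ_v − u = 119.53 − 64.255 = 55.275 kPa.
Stress increase at mid-clay by the 2:1 spreading method:
Δσ ≈ qD²/(D+z)² = 282×2.1²/(2.1+6.55)² = 16.621 kPa
Final effective stress: σ'_f = σ'_0 + Δσ = 55.275 + 16.621 = 71.896 kPa.
Normally consolidated clay, so the full stress increment lies on the virgin compression line:
S_c = C_c·H/(1+e₀)·log₁₀(σ'_f/σ'_0) = 0.42×6.5/(1+1.11)×log₁₀(71.896/55.275)
    = 1.2938 × 0.11418 = 0.1477 m

S_c ≈ 148 mm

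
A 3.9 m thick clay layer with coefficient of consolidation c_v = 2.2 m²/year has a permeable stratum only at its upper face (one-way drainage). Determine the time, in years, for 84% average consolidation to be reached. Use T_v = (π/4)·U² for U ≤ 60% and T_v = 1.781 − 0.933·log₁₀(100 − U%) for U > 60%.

Drainage path length: H_d = H = 3.9 m (single drainage).
U > 60%: T_v = 1.781 − 0.933·log₁₀(100 − 84) = 0.65756.
t = T_v·H_d²/c_v = 0.65756×3.9²/2.2 = 4.546 years.

t ≈ 4.55 years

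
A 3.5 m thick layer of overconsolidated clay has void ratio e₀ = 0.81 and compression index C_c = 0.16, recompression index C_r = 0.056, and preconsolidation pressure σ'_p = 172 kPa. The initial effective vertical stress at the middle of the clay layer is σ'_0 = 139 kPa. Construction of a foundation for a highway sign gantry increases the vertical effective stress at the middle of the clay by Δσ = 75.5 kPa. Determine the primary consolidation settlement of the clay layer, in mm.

Final effective stress: σ'_f = 139 + 75.5 = 214.5 kPa.
σ'_f = 214.5 > σ'_p = 172 kPa, so the stress path crosses the preconsolidation pressure — recompression up to σ'_p, then virgin compression beyond:
S_c = H/(1+e₀)·[C_r·log₁₀(σ'_p/σ'_0) + C_c·log₁₀(σ'_f/σ'_p)]
    = 3.5/1.81 × [0.056×log₁₀(172/139) + 0.16×log₁₀(214.5/172)]
    = 1.9337 × [0.0051808 + 0.015344] = 0.03969 m

S_c ≈ 39.7 mm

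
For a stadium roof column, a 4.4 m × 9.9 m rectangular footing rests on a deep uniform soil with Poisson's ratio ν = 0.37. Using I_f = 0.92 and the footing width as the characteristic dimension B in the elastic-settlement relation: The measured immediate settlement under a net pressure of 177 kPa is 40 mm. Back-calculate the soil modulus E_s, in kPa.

S_e = q·B·(1−ν²)/E_s · I_f  ⇒  E_s = q·B·(1−ν²)·I_f / S_e.
E_s = 177 × 4.4 × 0.8631 × 0.92 / 0.04 = 15460 kPa

E_s ≈ 15500 kPa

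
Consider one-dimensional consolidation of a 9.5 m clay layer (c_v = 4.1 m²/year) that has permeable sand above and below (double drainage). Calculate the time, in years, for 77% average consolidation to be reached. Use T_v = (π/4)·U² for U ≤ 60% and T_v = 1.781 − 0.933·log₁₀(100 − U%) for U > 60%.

Drainage path length: H_d = H/2 = 4.75 m (double drainage).
U > 60%: T_v = 1.781 − 0.933·log₁₀(100 − 77) = 0.51051.
t = T_v·H_d²/c_v = 0.51051×4.75²/4.1 = 2.809 years.

t ≈ 2.81 years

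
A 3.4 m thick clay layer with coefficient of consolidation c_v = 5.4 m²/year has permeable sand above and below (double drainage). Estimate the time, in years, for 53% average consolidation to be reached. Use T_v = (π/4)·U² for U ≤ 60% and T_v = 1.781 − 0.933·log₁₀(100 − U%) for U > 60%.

Drainage path length: H_d = H/2 = 1.7 m (double drainage).
U ≤ 60%: T_v = (π/4)·U² = (π/4)×0.53² = 0.22062.
t = T_v·H_d²/c_v = 0.22062×1.7²/5.4 = 0.1181 years.

t ≈ 0.118 years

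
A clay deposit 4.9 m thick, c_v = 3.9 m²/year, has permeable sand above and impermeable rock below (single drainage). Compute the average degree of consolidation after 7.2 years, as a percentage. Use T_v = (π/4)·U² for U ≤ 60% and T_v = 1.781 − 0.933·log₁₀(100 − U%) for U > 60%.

U ≈ 95.5 %

Drainage path length: H_d = H = 4.9 m (single drainage).
T_v = c_v·t/H_d² = 3.9×7.2/4.9² = 1.1695.
T_v = 1.1695 corresponds to the U > 60% branch:
U = 1 − 10^((1.781 − T_v)/0.933)/100 = 0.9548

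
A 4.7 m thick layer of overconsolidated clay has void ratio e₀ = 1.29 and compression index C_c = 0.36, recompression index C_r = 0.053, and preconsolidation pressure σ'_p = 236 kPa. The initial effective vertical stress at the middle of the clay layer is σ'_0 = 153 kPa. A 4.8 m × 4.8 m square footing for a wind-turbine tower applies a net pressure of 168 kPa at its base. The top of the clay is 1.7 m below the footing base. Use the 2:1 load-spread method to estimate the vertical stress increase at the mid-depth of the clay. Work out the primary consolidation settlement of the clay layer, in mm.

Mid-depth of clay below the footing base: z = 1.7 + 4.7/2 = 4.05 m.
Stress increase at mid-clay by the 2:1 spreading method:
Δσ = qBL/((B+z)(L+z)) = 168×4.8×4.8/((4.8+4.05)(4.8+4.05)) = 49.42 kPa
Final effective stress: σ'_f = 153 + 49.42 = 202.42 kPa.
σ'_f = 202.42 ≤ σ'_p = 236 kPa, so the clay remains overconsolidated and only the recompression index applies:
S_c = C_r·H/(1+e₀)·log₁₀(σ'_f/σ'_0) = 0.053×4.7/2.29×log₁₀(202.42/153)
    = 0.10878 × 0.12156 = 0.01322 m

S_c ≈ 13.2 mm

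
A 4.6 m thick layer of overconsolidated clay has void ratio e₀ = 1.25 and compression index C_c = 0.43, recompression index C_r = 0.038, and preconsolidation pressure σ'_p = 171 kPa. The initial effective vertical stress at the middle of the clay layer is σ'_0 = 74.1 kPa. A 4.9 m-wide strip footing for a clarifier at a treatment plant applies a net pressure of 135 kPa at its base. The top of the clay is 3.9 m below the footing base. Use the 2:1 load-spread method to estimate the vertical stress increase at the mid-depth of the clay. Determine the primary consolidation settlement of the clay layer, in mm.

S_c ≈ 19.9 mm

Mid-depth of clay below the footing base: z = 3.9 + 4.6/2 = 6.2 m.
Stress increase at mid-clay by the 2:1 spreading method:
Δσ = qB/(B+z) = 135×4.9/(4.9+6.2) = 59.595 kPa
Final effective stress: σ'_f = 74.1 + 59.595 = 133.69 kPa.
σ'_f = 133.69 ≤ σ'_p = 171 kPa, so the clay remains overconsolidated and only the recompression index applies:
S_c = C_r·H/(1+e₀)·log₁₀(σ'_f/σ'_0) = 0.038×4.6/2.25×log₁₀(133.69/74.1)
    = 0.077687 × 0.25628 = 0.01991 m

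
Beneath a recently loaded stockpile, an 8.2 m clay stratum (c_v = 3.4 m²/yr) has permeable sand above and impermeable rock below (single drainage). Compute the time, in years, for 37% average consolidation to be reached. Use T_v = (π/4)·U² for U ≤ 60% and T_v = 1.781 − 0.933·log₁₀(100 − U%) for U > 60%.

Drainage path length: H_d = H = 8.2 m (single drainage).
U ≤ 60%: T_v = (π/4)·U² = (π/4)×0.37² = 0.10752.
t = T_v·H_d²/c_v = 0.10752×8.2²/3.4 = 2.126 years.

t ≈ 2.13 years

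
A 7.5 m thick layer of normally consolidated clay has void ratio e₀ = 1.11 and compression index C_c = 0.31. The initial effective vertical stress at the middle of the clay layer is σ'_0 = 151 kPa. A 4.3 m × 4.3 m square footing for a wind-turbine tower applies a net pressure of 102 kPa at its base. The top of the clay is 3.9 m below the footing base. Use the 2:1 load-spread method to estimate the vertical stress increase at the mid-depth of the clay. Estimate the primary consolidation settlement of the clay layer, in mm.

Mid-depth of clay below the footing base: z = 3.9 + 7.5/2 = 7.65 m.
Stress increase at mid-clay by the 2:1 spreading method:
Δσ = qBL/((B+z)(L+z)) = 102×4.3×4.3/((4.3+7.65)(4.3+7.65)) = 13.207 kPa
Final effective stress: σ'_f = σ'_0 + Δσ = 151 + 13.207 = 164.21 kPa.
Normally consolidated clay, so the full stress increment lies on the virgin compression line:
S_c = C_c·H/(1+e₀)·log₁₀(σ'_f/σ'_0) = 0.31×7.5/(1+1.11)×log₁₀(164.21/151)
    = 1.1019 × 0.036423 = 0.04013 m

S_c ≈ 40.1 mm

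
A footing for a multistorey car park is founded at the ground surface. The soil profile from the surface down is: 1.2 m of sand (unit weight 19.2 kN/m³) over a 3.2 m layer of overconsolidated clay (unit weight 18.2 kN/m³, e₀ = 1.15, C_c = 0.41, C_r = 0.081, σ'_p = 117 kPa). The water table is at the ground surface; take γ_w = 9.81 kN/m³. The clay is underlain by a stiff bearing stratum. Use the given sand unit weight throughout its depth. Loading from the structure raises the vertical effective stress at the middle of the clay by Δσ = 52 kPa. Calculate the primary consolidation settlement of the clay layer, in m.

Mid-depth of clay below the ground surface: z = 1.2 + 3.2/2 = 2.8 m.
Total vertical stress at mid-clay: σ_v = 19.2×1.2 + 18.2×1.6 = 52.16 kPa.
Pore pressure: u = 9.81×(2.8 − 0) = 27.468 kPa.
Initial effective stress: σ'_0 = σ_v − u = 52.16 − 27.468 = 24.692 kPa.
Final effective stress: σ'_f = 24.692 + 52 = 76.692 kPa.
σ'_f = 76.692 ≤ σ'_p = 117 kPa, so the clay remains overconsolidated and only the recompression index applies:
S_c = C_r·H/(1+e₀)·log₁₀(σ'_f/σ'_0) = 0.081×3.2/2.15×log₁₀(76.692/24.692)
    = 0.12056 × 0.49219 = 0.05934 m

S_c ≈ 0.0593 m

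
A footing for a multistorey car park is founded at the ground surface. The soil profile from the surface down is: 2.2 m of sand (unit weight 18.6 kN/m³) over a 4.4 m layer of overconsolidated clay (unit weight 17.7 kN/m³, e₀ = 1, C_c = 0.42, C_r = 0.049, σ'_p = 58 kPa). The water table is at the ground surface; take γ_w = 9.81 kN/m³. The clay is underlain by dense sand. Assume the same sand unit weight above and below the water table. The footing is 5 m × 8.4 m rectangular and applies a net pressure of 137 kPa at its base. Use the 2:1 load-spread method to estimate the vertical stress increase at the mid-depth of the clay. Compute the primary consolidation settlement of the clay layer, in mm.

S_c ≈ 173 mm

Mid-depth of clay below the ground surface: z = 2.2 + 4.4/2 = 4.4 m.
Total vertical stress at mid-clay: σ_v = 18.6×2.2 + 17.7×2.2 = 79.86 kPa.
Pore pressure: u = 9.81×(4.4 − 0) = 43.164 kPa.
Initial effective stress: σ'_0 = σ_v − u = 79.86 − 43.164 = 36.696 kPa.
Stress increase at mid-clay by the 2:1 spreading method:
Δσ = qBL/((B+z)(L+z)) = 137×5×8.4/((5+4.4)(8.4+4.4)) = 47.822 kPa
Final effective stress: σ'_f = 36.696 + 47.822 = 84.518 kPa.
σ'_f = 84.518 > σ'_p = 58 kPa, so the stress path crosses the preconsolidation pressure — recompression up to σ'_p, then virgin compression beyond:
S_c = H/(1+e₀)·[C_r·log₁₀(σ'_p/σ'_0) + C_c·log₁₀(σ'_f/σ'_p)]
    = 4.4/2 × [0.049×log₁₀(58/36.696) + 0.42×log₁₀(84.518/58)]
    = 2.2 × [0.0097417 + 0.068679] = 0.1725 m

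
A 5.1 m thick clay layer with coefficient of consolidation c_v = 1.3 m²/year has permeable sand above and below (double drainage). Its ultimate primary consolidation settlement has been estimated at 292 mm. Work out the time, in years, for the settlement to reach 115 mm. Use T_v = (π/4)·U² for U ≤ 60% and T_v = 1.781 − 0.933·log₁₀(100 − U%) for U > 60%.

Drainage path length: H_d = H/2 = 2.55 m (double drainage).
U = S(t)/S_ult = 115/292 = 0.3938.
U ≤ 60%: T_v = (π/4)·U² = (π/4)×0.39384² = 0.12182.
t = T_v·H_d²/c_v = 0.12182×2.55²/1.3 = 0.6093 years.

t ≈ 0.609 years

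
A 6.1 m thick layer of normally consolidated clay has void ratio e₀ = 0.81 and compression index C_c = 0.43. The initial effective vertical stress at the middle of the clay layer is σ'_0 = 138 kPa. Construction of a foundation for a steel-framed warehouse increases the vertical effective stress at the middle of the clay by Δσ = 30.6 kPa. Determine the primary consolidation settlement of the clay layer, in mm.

S_c ≈ 126 mm

Final effective stress: σ'_f = σ'_0 + Δσ = 138 + 30.6 = 168.6 kPa.
Normally consolidated clay, so the full stress increment lies on the virgin compression line:
S_c = C_c·H/(1+e₀)·log₁₀(σ'_f/σ'_0) = 0.43×6.1/(1+0.81)×log₁₀(168.6/138)
    = 1.4492 × 0.086978 = 0.126 m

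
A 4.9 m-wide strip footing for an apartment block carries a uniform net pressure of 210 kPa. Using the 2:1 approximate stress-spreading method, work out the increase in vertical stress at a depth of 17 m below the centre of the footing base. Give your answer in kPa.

By the 2:1 method the load spreads at 1 horizontal : 2 vertical, so at depth z the loaded area has grown by z in each plan dimension:
Δσ = qB/(B+z) = 210×4.9/(4.9+17) = 46.986 kPa

Δσ_z ≈ 47 kPa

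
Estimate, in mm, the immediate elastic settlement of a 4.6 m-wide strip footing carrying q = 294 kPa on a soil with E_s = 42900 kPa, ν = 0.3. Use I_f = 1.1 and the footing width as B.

Immediate (elastic) settlement: S_e = q·B·(1−ν²)/E_s · I_f.
S_e = 294 × 4.6 × (1 − 0.3²) / 42900 × 1.1
    = 294 × 4.6 × 0.91 / 42900 × 1.1
    = 0.03156 m = 31.56 mm

S_e ≈ 31.6 mm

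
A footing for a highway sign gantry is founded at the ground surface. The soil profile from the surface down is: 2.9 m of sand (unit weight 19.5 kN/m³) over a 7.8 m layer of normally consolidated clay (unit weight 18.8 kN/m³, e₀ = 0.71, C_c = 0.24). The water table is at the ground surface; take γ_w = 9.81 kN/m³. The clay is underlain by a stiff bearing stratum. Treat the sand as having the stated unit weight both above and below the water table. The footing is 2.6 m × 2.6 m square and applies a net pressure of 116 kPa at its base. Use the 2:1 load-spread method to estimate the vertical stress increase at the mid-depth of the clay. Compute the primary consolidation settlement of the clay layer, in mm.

Mid-depth of clay below the ground surface: z = 2.9 + 7.8/2 = 6.8 m.
Total vertical stress at mid-clay: σ_v = 19.5×2.9 + 18.8×3.9 = 129.87 kPa.
Pore pressure: u = 9.81×(6.8 − 0) = 66.708 kPa.
Initial effective stress: σ'_0 = σ_v − u = 129.87 − 66.708 = 63.162 kPa.
Stress increase at mid-clay by the 2:1 spreading method:
Δσ = qBL/((B+z)(L+z)) = 116×2.6×2.6/((2.6+6.8)(2.6+6.8)) = 8.8746 kPa
Final effective stress: σ'_f = σ'_0 + Δσ = 63.162 + 8.8746 = 72.037 kPa.
Normally consolidated clay, so the full stress increment lies on the virgin compression line:
S_c = C_c·H/(1+e₀)·log₁₀(σ'_f/σ'_0) = 0.24×7.8/(1+0.71)×log₁₀(72.037/63.162)
    = 1.0947 × 0.0571 = 0.06251 m

S_c ≈ 62.5 mm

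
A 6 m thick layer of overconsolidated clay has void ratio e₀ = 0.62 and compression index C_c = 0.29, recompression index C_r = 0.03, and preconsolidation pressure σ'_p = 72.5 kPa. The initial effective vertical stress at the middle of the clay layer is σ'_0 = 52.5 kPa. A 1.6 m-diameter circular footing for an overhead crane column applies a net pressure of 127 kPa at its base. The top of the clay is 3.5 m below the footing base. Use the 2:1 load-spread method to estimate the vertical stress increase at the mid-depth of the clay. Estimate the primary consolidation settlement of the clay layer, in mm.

S_c ≈ 4.35 mm

Mid-depth of clay below the footing base: z = 3.5 + 6/2 = 6.5 m.
Stress increase at mid-clay by the 2:1 spreading method:
Δσ ≈ qD²/(D+z)² = 127×1.6²/(1.6+6.5)² = 4.9553 kPa
Final effective stress: σ'_f = 52.5 + 4.9553 = 57.455 kPa.
σ'_f = 57.455 ≤ σ'_p = 72.5 kPa, so the clay remains overconsolidated and only the recompression index applies:
S_c = C_r·H/(1+e₀)·log₁₀(σ'_f/σ'_0) = 0.03×6/1.62×log₁₀(57.455/52.5)
    = 0.11111 × 0.039169 = 0.004352 m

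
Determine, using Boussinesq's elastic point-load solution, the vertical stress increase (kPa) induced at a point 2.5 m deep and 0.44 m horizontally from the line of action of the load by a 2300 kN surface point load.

Boussinesq vertical stress below a point load on an elastic half-space:
Δσ_z = 3P/(2πz²) · [1 + (r/z)²]^(−5/2)
r/z = 0.44/2.5 = 0.176; [1+(r/z)²]^(−5/2) = 0.92657.
Δσ_z = 3×2300/(2π×2.5²) × 0.92657 = 175.71 × 0.92657 = 162.8 kPa

Δσ_z ≈ 163 kPa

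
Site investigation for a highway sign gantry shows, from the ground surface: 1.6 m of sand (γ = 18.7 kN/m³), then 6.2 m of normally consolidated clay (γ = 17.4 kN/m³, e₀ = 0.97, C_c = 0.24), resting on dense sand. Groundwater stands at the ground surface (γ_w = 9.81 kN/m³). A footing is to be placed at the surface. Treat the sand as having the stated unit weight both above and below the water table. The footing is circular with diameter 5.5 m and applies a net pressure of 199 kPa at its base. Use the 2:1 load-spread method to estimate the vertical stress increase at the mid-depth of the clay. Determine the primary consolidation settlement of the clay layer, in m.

S_c ≈ 0.305 m

Mid-depth of clay below the ground surface: z = 1.6 + 6.2/2 = 4.7 m.
Total vertical stress at mid-clay: σ_v = 18.7×1.6 + 17.4×3.1 = 83.86 kPa.
Pore pressure: u = 9.81×(4.7 − 0) = 46.107 kPa.
Initial effective stress: σ'_0 = σ_v − u = 83.86 − 46.107 = 37.753 kPa.
Stress increase at mid-clay by the 2:1 spreading method:
Δσ ≈ qD²/(D+z)² = 199×5.5²/(5.5+4.7)² = 57.86 kPa
Final effective stress: σ'_f = σ'_0 + Δσ = 37.753 + 57.86 = 95.613 kPa.
Normally consolidated clay, so the full stress increment lies on the virgin compression line:
S_c = C_c·H/(1+e₀)·log₁₀(σ'_f/σ'_0) = 0.24×6.2/(1+0.97)×log₁₀(95.613/37.753)
    = 0.75533 × 0.40357 = 0.3048 m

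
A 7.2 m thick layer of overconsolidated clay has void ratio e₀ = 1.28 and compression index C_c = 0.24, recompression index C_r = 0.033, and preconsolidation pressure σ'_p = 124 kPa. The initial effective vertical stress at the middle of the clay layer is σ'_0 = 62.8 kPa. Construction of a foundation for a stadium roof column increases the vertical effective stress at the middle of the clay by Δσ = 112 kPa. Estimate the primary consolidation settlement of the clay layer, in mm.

Final effective stress: σ'_f = 62.8 + 112 = 174.8 kPa.
σ'_f = 174.8 > σ'_p = 124 kPa, so the stress path crosses the preconsolidation pressure — recompression up to σ'_p, then virgin compression beyond:
S_c = H/(1+e₀)·[C_r·log₁₀(σ'_p/σ'_0) + C_c·log₁₀(σ'_f/σ'_p)]
    = 7.2/2.28 × [0.033×log₁₀(124/62.8) + 0.24×log₁₀(174.8/124)]
    = 3.1579 × [0.0097502 + 0.035789] = 0.1438 m

S_c ≈ 144 mm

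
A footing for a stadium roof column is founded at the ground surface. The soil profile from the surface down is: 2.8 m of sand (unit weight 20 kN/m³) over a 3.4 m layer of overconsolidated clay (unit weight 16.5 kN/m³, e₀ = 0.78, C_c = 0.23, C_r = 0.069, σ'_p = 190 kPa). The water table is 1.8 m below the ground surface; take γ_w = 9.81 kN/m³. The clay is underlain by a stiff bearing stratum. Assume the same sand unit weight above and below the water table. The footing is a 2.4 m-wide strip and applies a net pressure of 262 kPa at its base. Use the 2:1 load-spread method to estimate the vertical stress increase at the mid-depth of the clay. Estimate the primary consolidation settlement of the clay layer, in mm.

S_c ≈ 54.3 mm

Mid-depth of clay below the ground surface: z = 2.8 + 3.4/2 = 4.5 m.
Total vertical stress at mid-clay: σ_v = 20×2.8 + 16.5×1.7 = 84.05 kPa.
Pore pressure: u = 9.81×(4.5 − 1.8) = 26.487 kPa.
Initial effective stress: σ'_0 = σ_v − u = 84.05 − 26.487 = 57.563 kPa.
Stress increase at mid-clay by the 2:1 spreading method:
Δσ = qB/(B+z) = 262×2.4/(2.4+4.5) = 91.13 kPa
Final effective stress: σ'_f = 57.563 + 91.13 = 148.69 kPa.
σ'_f = 148.69 ≤ σ'_p = 190 kPa, so the clay remains overconsolidated and only the recompression index applies:
S_c = C_r·H/(1+e₀)·log₁₀(σ'_f/σ'_0) = 0.069×3.4/1.78×log₁₀(148.69/57.563)
    = 0.1318 × 0.41214 = 0.05432 m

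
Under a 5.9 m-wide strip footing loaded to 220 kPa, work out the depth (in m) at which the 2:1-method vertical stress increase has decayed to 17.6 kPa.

z ≈ 67.8 m

2:1 spreading — at depth z the loaded area has grown by z in each plan dimension:
qB/(B+z) = Δσ_z ⇒ z = qB/Δσ_z − B = 220×5.9/17.6 − 5.9 = 67.85 m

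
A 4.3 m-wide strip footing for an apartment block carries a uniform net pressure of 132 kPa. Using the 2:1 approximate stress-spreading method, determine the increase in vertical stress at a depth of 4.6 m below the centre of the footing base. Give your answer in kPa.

Δσ_z ≈ 63.8 kPa

By the 2:1 method the load spreads at 1 horizontal : 2 vertical, so at depth z the loaded area has grown by z in each plan dimension:
Δσ = qB/(B+z) = 132×4.3/(4.3+4.6) = 63.775 kPa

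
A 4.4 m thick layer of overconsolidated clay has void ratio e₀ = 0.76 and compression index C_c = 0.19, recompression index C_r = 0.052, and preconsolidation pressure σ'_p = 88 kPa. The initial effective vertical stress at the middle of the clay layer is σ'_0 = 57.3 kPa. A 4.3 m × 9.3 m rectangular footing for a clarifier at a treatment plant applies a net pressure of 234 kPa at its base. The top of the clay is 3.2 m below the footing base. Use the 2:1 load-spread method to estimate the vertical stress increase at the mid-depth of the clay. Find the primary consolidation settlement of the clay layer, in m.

Mid-depth of clay below the footing base: z = 3.2 + 4.4/2 = 5.4 m.
Stress increase at mid-clay by the 2:1 spreading method:
Δσ = qBL/((B+z)(L+z)) = 234×4.3×9.3/((4.3+5.4)(9.3+5.4)) = 65.626 kPa
Final effective stress: σ'_f = 57.3 + 65.626 = 122.93 kPa.
σ'_f = 122.93 > σ'_p = 88 kPa, so the stress path crosses the preconsolidation pressure — recompression up to σ'_p, then virgin compression beyond:
S_c = H/(1+e₀)·[C_r·log₁₀(σ'_p/σ'_0) + C_c·log₁₀(σ'_f/σ'_p)]
    = 4.4/1.76 × [0.052×log₁₀(88/57.3) + 0.19×log₁₀(122.93/88)]
    = 2.5 × [0.0096891 + 0.027583] = 0.09318 m

S_c ≈ 0.0932 m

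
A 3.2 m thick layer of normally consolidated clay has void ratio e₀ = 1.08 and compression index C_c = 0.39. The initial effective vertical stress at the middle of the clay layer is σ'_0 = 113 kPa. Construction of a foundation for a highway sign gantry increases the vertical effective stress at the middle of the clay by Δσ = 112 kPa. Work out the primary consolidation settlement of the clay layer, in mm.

Final effective stress: σ'_f = σ'_0 + Δσ = 113 + 112 = 225 kPa.
Normally consolidated clay, so the full stress increment lies on the virgin compression line:
S_c = C_c·H/(1+e₀)·log₁₀(σ'_f/σ'_0) = 0.39×3.2/(1+1.08)×log₁₀(225/113)
    = 0.6 × 0.2991 = 0.1795 m

S_c ≈ 179 mm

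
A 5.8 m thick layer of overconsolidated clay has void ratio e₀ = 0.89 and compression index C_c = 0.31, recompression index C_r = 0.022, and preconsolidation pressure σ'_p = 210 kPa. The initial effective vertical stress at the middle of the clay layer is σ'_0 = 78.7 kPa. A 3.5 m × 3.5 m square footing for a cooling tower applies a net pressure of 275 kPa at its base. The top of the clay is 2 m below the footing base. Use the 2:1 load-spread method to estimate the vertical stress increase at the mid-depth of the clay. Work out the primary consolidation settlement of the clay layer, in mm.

Mid-depth of clay below the footing base: z = 2 + 5.8/2 = 4.9 m.
Stress increase at mid-clay by the 2:1 spreading method:
Δσ = qBL/((B+z)(L+z)) = 275×3.5×3.5/((3.5+4.9)(3.5+4.9)) = 47.743 kPa
Final effective stress: σ'_f = 78.7 + 47.743 = 126.44 kPa.
σ'_f = 126.44 ≤ σ'_p = 210 kPa, so the clay remains overconsolidated and only the recompression index applies:
S_c = C_r·H/(1+e₀)·log₁₀(σ'_f/σ'_0) = 0.022×5.8/1.89×log₁₀(126.44/78.7)
    = 0.067514 × 0.20591 = 0.0139 m

S_c ≈ 13.9 mm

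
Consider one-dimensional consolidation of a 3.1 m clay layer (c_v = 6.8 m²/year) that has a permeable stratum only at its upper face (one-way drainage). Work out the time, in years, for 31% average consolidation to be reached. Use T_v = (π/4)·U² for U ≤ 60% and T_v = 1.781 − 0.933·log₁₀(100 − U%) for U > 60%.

Drainage path length: H_d = H = 3.1 m (single drainage).
U ≤ 60%: T_v = (π/4)·U² = (π/4)×0.31² = 0.075477.
t = T_v·H_d²/c_v = 0.075477×3.1²/6.8 = 0.1067 years.

t ≈ 0.107 years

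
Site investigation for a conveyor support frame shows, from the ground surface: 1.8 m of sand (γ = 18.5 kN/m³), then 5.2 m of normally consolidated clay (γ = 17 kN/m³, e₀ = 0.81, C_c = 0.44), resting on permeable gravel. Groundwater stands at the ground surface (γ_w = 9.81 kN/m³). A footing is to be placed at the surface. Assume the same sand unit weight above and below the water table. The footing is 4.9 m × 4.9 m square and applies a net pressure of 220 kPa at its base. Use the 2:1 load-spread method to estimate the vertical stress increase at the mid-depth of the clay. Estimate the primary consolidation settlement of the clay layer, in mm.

S_c ≈ 561 mm

Mid-depth of clay below the ground surface: z = 1.8 + 5.2/2 = 4.4 m.
Total vertical stress at mid-clay: σ_v = 18.5×1.8 + 17×2.6 = 77.5 kPa.
Pore pressure: u = 9.81×(4.4 − 0) = 43.164 kPa.
Initial effective stress: σ'_0 = σ_v − u = 77.5 − 43.164 = 34.336 kPa.
Stress increase at mid-clay by the 2:1 spreading method:
Δσ = qBL/((B+z)(L+z)) = 220×4.9×4.9/((4.9+4.4)(4.9+4.4)) = 61.073 kPa
Final effective stress: σ'_f = σ'_0 + Δσ = 34.336 + 61.073 = 95.409 kPa.
Normally consolidated clay, so the full stress increment lies on the virgin compression line:
S_c = C_c·H/(1+e₀)·log₁₀(σ'_f/σ'_0) = 0.44×5.2/(1+0.81)×log₁₀(95.409/34.336)
    = 1.2641 × 0.44384 = 0.5611 m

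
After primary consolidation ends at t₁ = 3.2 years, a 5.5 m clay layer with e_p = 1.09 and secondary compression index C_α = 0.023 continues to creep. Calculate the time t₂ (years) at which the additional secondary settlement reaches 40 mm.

S_s = C_α·H/(1+e_p)·log₁₀(t₂/t₁) ⇒ log₁₀(t₂/t₁) = S_s·(1+e_p)/(C_α·H).
log₁₀(t₂/t₁) = 0.04 × (1+1.09) / (0.023×5.5) = 0.6609
t₂ = t₁ × 10^0.6609 = 3.2 × 4.58 = 14.66 years

t₂ ≈ 14.7 years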